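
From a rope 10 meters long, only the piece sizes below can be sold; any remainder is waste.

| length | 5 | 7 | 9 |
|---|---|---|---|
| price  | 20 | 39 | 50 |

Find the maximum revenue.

Build f[k] bottom-up: f[k] = max over allowed piece i of (p[i] + f[k−i]).
f[1] = 0
f[2] = 0
f[3] = 0
f[4] = 0
f[5] = 20
f[6] = 20
f[7] = max(20+0, 39+0) = 39
f[8] = max(20+0, 39+0) = 39
f[9] = max(20+0, 39+0, 50+0) = 50
f[10] = max(20+20, 39+0, 50+0) = 50
One optimal cutting: pieces 9 with 1 meter of scrap → 50.

50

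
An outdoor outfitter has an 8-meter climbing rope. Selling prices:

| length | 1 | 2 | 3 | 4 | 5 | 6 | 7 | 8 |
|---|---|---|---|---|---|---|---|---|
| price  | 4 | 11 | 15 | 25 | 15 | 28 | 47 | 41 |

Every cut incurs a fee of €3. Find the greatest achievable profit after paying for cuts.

48

Let net[k] be the best obtainable value from length k. For each k, try every first piece i and keep the best of price[i] + net[k−i] minus the 3 cut fee when i<k.
net[1] = 4
net[2] = max(4+4-3, 11+0) = 11
net[3] = max(4+11-3, 11+4-3, 15+0) = 15
net[4] = max(4+15-3, 11+11-3, 15+4-3, 25+0) = 25
net[5] = max(4+25-3, 11+15-3, 15+11-3, 25+4-3, 15+0) = 26
net[6] = max(4+26-3, 11+25-3, 15+15-3, 25+11-3, 15+4-3, 28+0) = 33
net[7] = max(4+33-3, 11+26-3, 15+25-3, …, 28+4-3, 47+0) = 47
net[8] = max(4+47-3, 11+33-3, 15+26-3, …, 47+4-3, 41+0) = 48
One optimal plan: pieces 7 + 1 (1 cut) → €51 − €3 = €48.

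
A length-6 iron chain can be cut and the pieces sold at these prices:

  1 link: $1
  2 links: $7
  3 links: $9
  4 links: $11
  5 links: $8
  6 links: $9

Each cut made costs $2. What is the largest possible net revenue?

17

Consider every possible first cut. v[k] is the best of p[i]+v[k−i] over all sellable i≤k, charging 2 whenever i<k.
v[1] = 1
v[2] = max(1+1-2, 7+0) = 7
v[3] = max(1+7-2, 7+1-2, 9+0) = 9
v[4] = max(1+9-2, 7+7-2, 9+1-2, 11+0) = 12
v[5] = max(1+12-2, 7+9-2, 9+7-2, 11+1-2, 8+0) = 14
v[6] = max(1+14-2, 7+12-2, 9+9-2, 11+7-2, 8+1-2, 9+0) = 17
One optimal plan: pieces 2 + 2 + 2 (2 cuts) → $21 − $4 = $17.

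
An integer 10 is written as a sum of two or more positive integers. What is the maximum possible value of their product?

36

Define P[k] = max over 1≤i<k of i · max(k−i, P[k−i]); the inner max lets the remainder stay uncut if that's better.
Small cases: P[2]=1, P[3]=2, P[4]=4.
P[5] = 2*max(3,2) = 2*3 = 6
P[6] = 3*max(3,2) = 3*3 = 9
P[7] = 2*max(5,6) = 2*6 = 12
P[8] = 2*max(6,9) = 2*9 = 18
P[9] = 3*max(6,9) = 3*9 = 27
P[10] = 2*max(8,18) = 2*18 = 36
One optimal split: 3 + 3 + 2 + 2; product 3*3*2*2 = 36.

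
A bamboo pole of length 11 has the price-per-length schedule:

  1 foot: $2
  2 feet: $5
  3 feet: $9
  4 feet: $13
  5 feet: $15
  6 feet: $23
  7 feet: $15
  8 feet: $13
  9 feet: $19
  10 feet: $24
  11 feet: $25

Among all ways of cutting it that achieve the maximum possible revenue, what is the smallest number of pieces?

2

Consider every possible first cut. r[k] is the best of p[i]+r[k−i] over all sellable i≤k.
r[1] = 2
r[2] = 5
r[3] = 9
r[4] = 13
r[5] = 15  (first piece 1, then r[4]=13)
r[6] = 23
r[7] = 25  (first piece 1, then r[6]=23)
r[8] = 28  (first piece 2, then r[6]=23)
r[9] = 32  (first piece 3, then r[6]=23)
r[10] = 36  (first piece 4, then r[6]=23)
r[11] = 38  (first piece 1, then r[10]=36)
Maximum revenue is $38.
Now minimize piece count subject to staying optimal: for each k, pieces[k] = 1 + min over i with p[i]+r[k−i]=r[k] of pieces[k−i].
pieces[8] = 2
pieces[9] = 2
pieces[10] = 2
pieces[11] = 2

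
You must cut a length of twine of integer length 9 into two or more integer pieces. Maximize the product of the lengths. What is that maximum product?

27

Fill f[k] for k=2..9: at each k try every first piece i and multiply by the better of (k−i) uncut or f[k−i].
f[2] = 1*max(1,0) = 1*1 = 1
f[3] = 1*max(2,1) = 1*2 = 2
f[4] = 2*max(2,1) = 2*2 = 4
f[5] = 2*max(3,2) = 2*3 = 6
f[6] = 3*max(3,2) = 3*3 = 9
f[7] = 2*max(5,6) = 2*6 = 12
f[8] = 2*max(6,9) = 2*9 = 18
f[9] = 3*max(6,9) = 3*9 = 27
One optimal split: 3 + 3 + 3; product 3*3*3 = 27.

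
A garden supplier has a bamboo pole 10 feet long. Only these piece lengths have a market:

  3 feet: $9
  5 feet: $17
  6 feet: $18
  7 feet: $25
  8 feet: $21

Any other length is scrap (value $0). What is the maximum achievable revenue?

34

Let f[k] be the best obtainable value from length k. For each k, try every first piece i and keep the best of price[i] + f[k−i].
f[1] = 0
f[2] = 0
f[3] = 9
f[4] = 9
f[5] = 17
f[6] = 18  (first piece 3, then f[3]=9)
f[7] = 25
f[8] = 26  (first piece 3, then f[5]=17)
f[9] = 27  (first piece 3, then f[6]=18)
f[10] = 34  (first piece 3, then f[7]=25)
One optimal cutting: 7 + 3 → $34.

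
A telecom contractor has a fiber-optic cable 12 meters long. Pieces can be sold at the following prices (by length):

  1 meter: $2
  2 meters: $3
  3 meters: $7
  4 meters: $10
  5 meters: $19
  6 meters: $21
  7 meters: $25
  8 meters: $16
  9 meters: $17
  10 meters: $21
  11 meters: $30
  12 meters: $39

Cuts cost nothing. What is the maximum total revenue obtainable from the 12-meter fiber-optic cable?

Build R[k] bottom-up: R[k] = max over allowed piece i of (p[i] + R[k−i]).
R[1] = 2
R[2] = 4  (first piece 1, then R[1]=2)
R[3] = 7
R[4] = 10
R[5] = 19
R[6] = 21  (first piece 1, then R[5]=19)
R[7] = 25
R[8] = 27  (first piece 1, then R[7]=25)
R[9] = 29  (first piece 1, then R[8]=27)
R[10] = 38  (first piece 5, then R[5]=19)
R[11] = 40  (first piece 1, then R[10]=38)
R[12] = 44  (first piece 5, then R[7]=25)
One optimal cutting: 7 + 5 → $25 + $19 = $44.

44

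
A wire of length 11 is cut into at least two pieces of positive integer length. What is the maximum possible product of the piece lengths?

54

Let g[k] be the best product for length k (with at least one cut). For each first piece i, the rest contributes max(k−i, g[k−i]).
g[2] = 1*max(1,0) = 1*1 = 1
g[3] = 1*max(2,1) = 1*2 = 2
g[4] = 2*max(2,1) = 2*2 = 4
g[5] = 2*max(3,2) = 2*3 = 6
g[6] = 3*max(3,2) = 3*3 = 9
g[7] = 2*max(5,6) = 2*6 = 12
g[8] = 2*max(6,9) = 2*9 = 18
g[9] = 3*max(6,9) = 3*9 = 27
g[10] = 2*max(8,18) = 2*18 = 36
g[11] = 2*max(9,27) = 2*27 = 54
One optimal split: 3 + 3 + 3 + 2; product 3*3*3*2 = 54.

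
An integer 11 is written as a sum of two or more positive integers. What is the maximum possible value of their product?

Fill f[k] for k=2..11: at each k try every first piece i and multiply by the better of (k−i) uncut or f[k−i].
f[2] = 1*max(1,0) = 1*1 = 1
f[3] = max(1*2, 2*1) = 2
f[4] = max(1*3, 2*2, 3*1) = 4
f[5] = max(1*4, 2*3, 3*2, 4*1) = 6
f[6] = max(1*6, 2*4, 3*3, 4*2, 5*1) = 9
f[7] = max(1*9, 2*6, 3*4, 4*3, 5*2, 6*1) = 12
f[8] = max(1*12, 2*9, 3*6, …, 6*2, 7*1) = 18
f[9] = max(1*18, 2*12, 3*9, …, 7*2, 8*1) = 27
f[10] = max(1*27, 2*18, 3*12, …, 8*2, 9*1) = 36
f[11] = max(1*36, 2*27, 3*18, …, 9*2, 10*1) = 54
One optimal split: 3 + 3 + 3 + 2; product 3*3*3*2 = 54.

54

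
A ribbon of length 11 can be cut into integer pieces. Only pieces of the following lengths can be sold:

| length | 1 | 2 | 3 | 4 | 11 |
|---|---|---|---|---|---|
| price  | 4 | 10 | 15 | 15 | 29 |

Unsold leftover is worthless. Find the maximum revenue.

55

Let f[k] be the best obtainable value from length k. For each k, try every first piece i and keep the best of price[i] + f[k−i].
f[1] = 4
f[2] = max(4+4, 10+0) = 10
f[3] = max(4+10, 10+4, 15+0) = 15
f[4] = max(4+15, 10+10, 15+4, 15+0) = 20
f[5] = max(4+20, 10+15, 15+10, 15+4) = 25
f[6] = max(4+25, 10+20, 15+15, 15+10) = 30
f[7] = max(4+30, 10+25, 15+20, 15+15) = 35
f[8] = max(4+35, 10+30, 15+25, 15+20) = 40
f[9] = max(4+40, 10+35, 15+30, 15+25) = 45
f[10] = max(4+45, 10+40, 15+35, 15+30) = 50
f[11] = max(4+50, 10+45, 15+40, 15+35, 29+0) = 55
One optimal cutting: 3 + 2 + 2 + 2 + 2 → ¢55.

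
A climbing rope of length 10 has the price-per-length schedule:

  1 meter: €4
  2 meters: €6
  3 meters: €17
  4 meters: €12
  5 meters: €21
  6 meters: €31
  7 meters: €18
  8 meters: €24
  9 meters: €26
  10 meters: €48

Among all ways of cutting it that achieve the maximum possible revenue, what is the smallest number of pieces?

4

Let r[k] be the best obtainable value from length k. For each k, try every first piece i and keep the best of price[i] + r[k−i].
r[1] = 4
r[2] = 8  (first piece 1, then r[1]=4)
r[3] = 17
r[4] = 21  (first piece 1, then r[3]=17)
r[5] = 25  (first piece 1, then r[4]=21)
r[6] = 34  (first piece 3, then r[3]=17)
r[7] = 38  (first piece 1, then r[6]=34)
r[8] = 42  (first piece 1, then r[7]=38)
r[9] = 51  (first piece 3, then r[6]=34)
r[10] = 55  (first piece 1, then r[9]=51)
Maximum revenue is €55.
Now minimize piece count subject to staying optimal: for each k, pieces[k] = 1 + min over i with p[i]+r[k−i]=r[k] of pieces[k−i].
pieces[7] = 3
pieces[8] = 4
pieces[9] = 3
pieces[10] = 4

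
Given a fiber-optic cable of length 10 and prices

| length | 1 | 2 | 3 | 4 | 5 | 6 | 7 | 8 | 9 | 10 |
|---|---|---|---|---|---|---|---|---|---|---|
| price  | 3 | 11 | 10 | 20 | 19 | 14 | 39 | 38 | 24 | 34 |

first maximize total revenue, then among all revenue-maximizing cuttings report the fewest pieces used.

Build r[k] bottom-up: r[k] = max over allowed piece i of (p[i] + r[k−i]).
r[1] = 3
r[2] = max(3+3, 11+0) = 11
r[3] = max(3+11, 11+3, 10+0) = 14
r[4] = max(3+14, 11+11, 10+3, 20+0) = 22
r[5] = max(3+22, 11+14, 10+11, 20+3, 19+0) = 25
r[6] = max(3+25, 11+22, 10+14, 20+11, 19+3, 14+0) = 33
r[7] = max(3+33, 11+25, 10+22, …, 14+3, 39+0) = 39
r[8] = max(3+39, 11+33, 10+25, …, 39+3, 38+0) = 44
r[9] = max(3+44, 11+39, 10+33, …, 38+3, 24+0) = 50
r[10] = max(3+50, 11+44, 10+39, …, 24+3, 34+0) = 55
Maximum revenue is $55.
Now minimize piece count subject to staying optimal: for each k, pieces[k] = 1 + min over i with p[i]+r[k−i]=r[k] of pieces[k−i].
pieces[7] = 1
pieces[8] = 4
pieces[9] = 2
pieces[10] = 5

5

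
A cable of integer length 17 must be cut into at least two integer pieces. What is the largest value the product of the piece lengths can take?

486

Let prod[k] be the best product for length k (with at least one cut). For each first piece i, the rest contributes max(k−i, prod[k−i]).
prod[2] = 1×max(1,0) = 1×1 = 1
prod[3] = max(1×2, 2×1) = 2
prod[4] = max(1×3, 2×2, 3×1) = 4
prod[5] = max(1×4, 2×3, 3×2, 4×1) = 6
prod[6] = max(1×6, 2×4, 3×3, 4×2, 5×1) = 9
prod[7] = max(1×9, 2×6, 3×4, 4×3, 5×2, 6×1) = 12
prod[8] = max(1×12, 2×9, 3×6, …, 6×2, 7×1) = 18
prod[9] = max(1×18, 2×12, 3×9, …, 7×2, 8×1) = 27
prod[10] = max(1×27, 2×18, 3×12, …, 8×2, 9×1) = 36
prod[11] = max(1×36, 2×27, 3×18, …, 9×2, 10×1) = 54
prod[12] = max(1×54, 2×36, 3×27, …, 10×2, 11×1) = 81
prod[13] = max(1×81, 2×54, 3×36, …, 11×2, 12×1) = 108
prod[14] = max(1×108, 2×81, 3×54, …, 12×2, 13×1) = 162
prod[15] = max(1×162, 2×108, 3×81, …, 13×2, 14×1) = 243
prod[16] = max(1×243, 2×162, 3×108, …, 14×2, 15×1) = 324
prod[17] = max(1×324, 2×243, 3×162, …, 15×2, 16×1) = 486
One optimal split: 3 + 3 + 3 + 3 + 3 + 2; product 3×3×3×3×3×2 = 486.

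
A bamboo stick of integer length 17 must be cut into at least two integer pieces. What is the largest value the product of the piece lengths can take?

Fill f[k] for k=2..17: at each k try every first piece i and multiply by the better of (k−i) uncut or f[k−i].
f[2] = 1×max(1,0) = 1×1 = 1
f[3] = 1×max(2,1) = 1×2 = 2
f[4] = 2×max(2,1) = 2×2 = 4
f[5] = 2×max(3,2) = 2×3 = 6
f[6] = 3×max(3,2) = 3×3 = 9
f[7] = 2×max(5,6) = 2×6 = 12
f[8] = 2×max(6,9) = 2×9 = 18
f[9] = 3×max(6,9) = 3×9 = 27
f[10] = 2×max(8,18) = 2×18 = 36
f[11] = 2×max(9,27) = 2×27 = 54
f[12] = 3×max(9,27) = 3×27 = 81
f[13] = 2×max(11,54) = 2×54 = 108
f[14] = 2×max(12,81) = 2×81 = 162
f[15] = 3×max(12,81) = 3×81 = 243
f[16] = 2×max(14,162) = 2×162 = 324
f[17] = 2×max(15,243) = 2×243 = 486
One optimal split: 3 + 3 + 3 + 3 + 3 + 2; product 3×3×3×3×3×2 = 486.

486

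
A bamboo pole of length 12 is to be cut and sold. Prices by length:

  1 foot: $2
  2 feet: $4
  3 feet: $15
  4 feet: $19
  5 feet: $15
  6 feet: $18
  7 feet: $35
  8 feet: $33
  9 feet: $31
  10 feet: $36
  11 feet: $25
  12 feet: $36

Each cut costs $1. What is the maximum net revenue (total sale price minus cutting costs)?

57

Build r[k] bottom-up: r[k] = max over allowed piece i of (p[i] + r[k−i]) − 1 per cut.
r[1] = 2
r[2] = 4
r[3] = 15
r[4] = 19
r[5] = 20  (first piece 1, then r[4]=19)
r[6] = 29  (first piece 3, then r[3]=15)
r[7] = 35
r[8] = 37  (first piece 4, then r[4]=19)
r[9] = 43  (first piece 3, then r[6]=29)
r[10] = 49  (first piece 3, then r[7]=35)
r[11] = 53  (first piece 4, then r[7]=35)
r[12] = 57  (first piece 3, then r[9]=43)
One optimal plan: pieces 3 + 3 + 3 + 3 (3 cuts) → $60 − $3 = $57.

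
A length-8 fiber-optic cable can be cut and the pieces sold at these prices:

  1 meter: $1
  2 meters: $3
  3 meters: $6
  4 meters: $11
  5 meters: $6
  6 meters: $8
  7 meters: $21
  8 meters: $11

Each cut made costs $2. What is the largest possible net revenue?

20

Let net[k] be the best obtainable value from length k. For each k, try every first piece i and keep the best of price[i] + net[k−i] minus the 2 cut fee when i<k.
net[1] = 1
net[2] = 3
net[3] = 6
net[4] = 11
net[5] = 10  (first piece 1, then net[4]=11)
net[6] = 12  (first piece 2, then net[4]=11)
net[7] = 21
net[8] = 20  (first piece 1, then net[7]=21)
One optimal plan: pieces 7 + 1 (1 cut) → $22 − $2 = $20.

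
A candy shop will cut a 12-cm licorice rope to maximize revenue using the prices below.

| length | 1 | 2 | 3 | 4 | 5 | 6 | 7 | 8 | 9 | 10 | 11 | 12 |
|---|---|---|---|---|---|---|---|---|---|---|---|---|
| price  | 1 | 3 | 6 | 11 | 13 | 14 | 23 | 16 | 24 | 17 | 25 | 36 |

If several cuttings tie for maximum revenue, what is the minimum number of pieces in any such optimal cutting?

1

Build r[k] bottom-up: r[k] = max over allowed piece i of (p[i] + r[k−i]).
r[1] = 1
r[2] = 3
r[3] = 6
r[4] = 11
r[5] = 13
r[6] = 14  (first piece 1, then r[5]=13)
r[7] = 23
r[8] = 24  (first piece 1, then r[7]=23)
r[9] = 26  (first piece 2, then r[7]=23)
r[10] = 29  (first piece 3, then r[7]=23)
r[11] = 34  (first piece 4, then r[7]=23)
r[12] = 36  (first piece 5, then r[7]=23)
Maximum revenue is ¢36.
Now minimize piece count subject to staying optimal: for each k, pieces[k] = 1 + min over i with p[i]+r[k−i]=r[k] of pieces[k−i].
pieces[9] = 2
pieces[10] = 2
pieces[11] = 2
pieces[12] = 1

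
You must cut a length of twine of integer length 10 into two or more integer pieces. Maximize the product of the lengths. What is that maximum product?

36

Define f[k] = max over 1≤i<k of i · max(k−i, f[k−i]); the inner max lets the remainder stay uncut if that's better.
f[2] = 1*max(1,0) = 1*1 = 1
f[3] = max(1*2, 2*1) = 2
f[4] = max(1*3, 2*2, 3*1) = 4
f[5] = max(1*4, 2*3, 3*2, 4*1) = 6
f[6] = max(1*6, 2*4, 3*3, 4*2, 5*1) = 9
f[7] = max(1*9, 2*6, 3*4, 4*3, 5*2, 6*1) = 12
f[8] = max(1*12, 2*9, 3*6, …, 6*2, 7*1) = 18
f[9] = max(1*18, 2*12, 3*9, …, 7*2, 8*1) = 27
f[10] = max(1*27, 2*18, 3*12, …, 8*2, 9*1) = 36
One optimal split: 3 + 3 + 2 + 2; product 3*3*2*2 = 36.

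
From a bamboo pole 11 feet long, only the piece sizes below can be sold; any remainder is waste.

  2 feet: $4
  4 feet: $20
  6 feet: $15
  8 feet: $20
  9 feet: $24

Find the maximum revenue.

44

Build f[k] bottom-up: f[k] = max over allowed piece i of (p[i] + f[k−i]).
f[1] = 0
f[2] = 4
f[3] = 4
f[4] = max(4+4, 20+0) = 20
f[5] = max(4+4, 20+0) = 20
f[6] = max(4+20, 20+4, 15+0) = 24
f[7] = max(4+20, 20+4, 15+0) = 24
f[8] = max(4+24, 20+20, 15+4, 20+0) = 40
f[9] = max(4+24, 20+20, 15+4, 20+0, 24+0) = 40
f[10] = max(4+40, 20+24, 15+20, 20+4, 24+0) = 44
f[11] = max(4+40, 20+24, 15+20, 20+4, 24+4) = 44
One optimal cutting: pieces 4 + 4 + 2 with 1 foot of scrap → $44.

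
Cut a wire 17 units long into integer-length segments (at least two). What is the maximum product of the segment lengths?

Let g[k] be the best product for length k (with at least one cut). For each first piece i, the rest contributes max(k−i, g[k−i]).
Small cases: g[2]=1, g[3]=2, g[4]=4, g[5]=6, g[6]=9, g[7]=12, g[8]=18, g[9]=27.
g[10] = 2*max(8,18) = 2*18 = 36
g[11] = 2*max(9,27) = 2*27 = 54
g[12] = 3*max(9,27) = 3*27 = 81
g[13] = 2*max(11,54) = 2*54 = 108
g[14] = 2*max(12,81) = 2*81 = 162
g[15] = 3*max(12,81) = 3*81 = 243
g[16] = 2*max(14,162) = 2*162 = 324
g[17] = 2*max(15,243) = 2*243 = 486
One optimal split: 3 + 3 + 3 + 3 + 3 + 2; product 3*3*3*3*3*2 = 486.

486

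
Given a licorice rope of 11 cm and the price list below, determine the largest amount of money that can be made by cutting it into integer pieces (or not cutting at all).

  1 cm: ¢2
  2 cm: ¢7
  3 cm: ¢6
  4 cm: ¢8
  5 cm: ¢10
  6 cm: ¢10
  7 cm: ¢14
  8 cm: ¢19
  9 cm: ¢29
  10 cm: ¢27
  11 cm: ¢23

Let R[k] be the best obtainable value from length k. For each k, try every first piece i and keep the best of price[i] + R[k−i].
R[1] = 2
R[2] = max(2+2, 7+0) = 7
R[3] = max(2+7, 7+2, 6+0) = 9
R[4] = max(2+9, 7+7, 6+2, 8+0) = 14
R[5] = max(2+14, 7+9, 6+7, 8+2, 10+0) = 16
R[6] = max(2+16, 7+14, 6+9, 8+7, 10+2, 10+0) = 21
R[7] = max(2+21, 7+16, 6+14, …, 10+2, 14+0) = 23
R[8] = max(2+23, 7+21, 6+16, …, 14+2, 19+0) = 28
R[9] = max(2+28, 7+23, 6+21, …, 19+2, 29+0) = 30
R[10] = max(2+30, 7+28, 6+23, …, 29+2, 27+0) = 35
R[11] = max(2+35, 7+30, 6+28, …, 27+2, 23+0) = 37
One optimal cutting: 2 + 2 + 2 + 2 + 2 + 1 → ¢7 + ¢7 + ¢7 + ¢7 + ¢7 + ¢2 = ¢37.

37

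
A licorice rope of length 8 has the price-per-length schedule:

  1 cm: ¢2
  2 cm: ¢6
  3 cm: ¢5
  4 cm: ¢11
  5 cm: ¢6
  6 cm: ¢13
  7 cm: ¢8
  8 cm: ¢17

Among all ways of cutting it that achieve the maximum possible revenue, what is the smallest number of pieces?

Build r[k] bottom-up: r[k] = max over allowed piece i of (p[i] + r[k−i]).
r[1] = 2
r[2] = max(2+2, 6+0) = 6
r[3] = max(2+6, 6+2, 5+0) = 8
r[4] = max(2+8, 6+6, 5+2, 11+0) = 12
r[5] = max(2+12, 6+8, 5+6, 11+2, 6+0) = 14
r[6] = max(2+14, 6+12, 5+8, 11+6, 6+2, 13+0) = 18
r[7] = max(2+18, 6+14, 5+12, …, 13+2, 8+0) = 20
r[8] = max(2+20, 6+18, 5+14, …, 8+2, 17+0) = 24
Maximum revenue is ¢24.
Now minimize piece count subject to staying optimal: for each k, pieces[k] = 1 + min over i with p[i]+r[k−i]=r[k] of pieces[k−i].
pieces[5] = 3
pieces[6] = 3
pieces[7] = 4
pieces[8] = 4

4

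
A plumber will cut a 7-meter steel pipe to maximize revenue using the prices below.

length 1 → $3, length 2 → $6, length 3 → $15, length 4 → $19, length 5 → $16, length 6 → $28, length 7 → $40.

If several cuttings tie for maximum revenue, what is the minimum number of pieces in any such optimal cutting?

1

Build r[k] bottom-up: r[k] = max over allowed piece i of (p[i] + r[k−i]).
r[1] = 3
r[2] = 6  (first piece 1, then r[1]=3)
r[3] = 15
r[4] = 19
r[5] = 22  (first piece 1, then r[4]=19)
r[6] = 30  (first piece 3, then r[3]=15)
r[7] = 40
Maximum revenue is $40.
Now minimize piece count subject to staying optimal: for each k, pieces[k] = 1 + min over i with p[i]+r[k−i]=r[k] of pieces[k−i].
pieces[4] = 1
pieces[5] = 2
pieces[6] = 2
pieces[7] = 1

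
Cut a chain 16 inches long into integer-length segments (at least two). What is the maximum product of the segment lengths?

324

Fill P[k] for k=2..16: at each k try every first piece i and multiply by the better of (k−i) uncut or P[k−i].
P[2] = 1×max(1,0) = 1×1 = 1
P[3] = 1×max(2,1) = 1×2 = 2
P[4] = 2×max(2,1) = 2×2 = 4
P[5] = 2×max(3,2) = 2×3 = 6
P[6] = 3×max(3,2) = 3×3 = 9
P[7] = 2×max(5,6) = 2×6 = 12
P[8] = 2×max(6,9) = 2×9 = 18
P[9] = 3×max(6,9) = 3×9 = 27
P[10] = 2×max(8,18) = 2×18 = 36
P[11] = 2×max(9,27) = 2×27 = 54
P[12] = 3×max(9,27) = 3×27 = 81
P[13] = 2×max(11,54) = 2×54 = 108
P[14] = 2×max(12,81) = 2×81 = 162
P[15] = 3×max(12,81) = 3×81 = 243
P[16] = 2×max(14,162) = 2×162 = 324
One optimal split: 3 + 3 + 3 + 3 + 2 + 2; product 3×3×3×3×2×2 = 324.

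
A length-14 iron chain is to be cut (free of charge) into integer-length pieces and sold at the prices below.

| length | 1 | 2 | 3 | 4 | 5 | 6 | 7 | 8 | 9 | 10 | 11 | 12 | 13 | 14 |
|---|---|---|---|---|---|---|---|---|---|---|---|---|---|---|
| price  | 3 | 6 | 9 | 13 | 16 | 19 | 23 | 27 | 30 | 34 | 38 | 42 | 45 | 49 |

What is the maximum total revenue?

49

Consider every possible first cut. v[k] is the best of p[i]+v[k−i] over all sellable i≤k.
v[1] = 3
v[2] = max(3+3, 6+0) = 6
v[3] = max(3+6, 6+3, 9+0) = 9
v[4] = max(3+9, 6+6, 9+3, 13+0) = 13
v[5] = max(3+13, 6+9, 9+6, 13+3, 16+0) = 16
v[6] = max(3+16, 6+13, 9+9, 13+6, 16+3, 19+0) = 19
v[7] = max(3+19, 6+16, 9+13, …, 19+3, 23+0) = 23
v[8] = max(3+23, 6+19, 9+16, …, 23+3, 27+0) = 27
v[9] = max(3+27, 6+23, 9+19, …, 27+3, 30+0) = 30
v[10] = max(3+30, 6+27, 9+23, …, 30+3, 34+0) = 34
v[11] = max(3+34, 6+30, 9+27, …, 34+3, 38+0) = 38
v[12] = max(3+38, 6+34, 9+30, …, 38+3, 42+0) = 42
v[13] = max(3+42, 6+38, 9+34, …, 42+3, 45+0) = 45
v[14] = max(3+45, 6+42, 9+38, …, 45+3, 49+0) = 49
Best is to sell the whole 14-link piece uncut for $49.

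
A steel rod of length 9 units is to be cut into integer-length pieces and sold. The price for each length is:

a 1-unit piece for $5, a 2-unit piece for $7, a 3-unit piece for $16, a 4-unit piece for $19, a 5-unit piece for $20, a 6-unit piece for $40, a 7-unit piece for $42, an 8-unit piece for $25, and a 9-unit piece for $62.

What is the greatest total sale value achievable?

Build R[k] bottom-up: R[k] = max over allowed piece i of (p[i] + R[k−i]).
R[1] = 5
R[2] = max(5+5, 7+0) = 10
R[3] = max(5+10, 7+5, 16+0) = 16
R[4] = max(5+16, 7+10, 16+5, 19+0) = 21
R[5] = max(5+21, 7+16, 16+10, 19+5, 20+0) = 26
R[6] = max(5+26, 7+21, 16+16, 19+10, 20+5, 40+0) = 40
R[7] = max(5+40, 7+26, 16+21, …, 40+5, 42+0) = 45
R[8] = max(5+45, 7+40, 16+26, …, 42+5, 25+0) = 50
R[9] = max(5+50, 7+45, 16+40, …, 25+5, 62+0) = 62
Best is to sell the whole 9-unit piece uncut for $62.

62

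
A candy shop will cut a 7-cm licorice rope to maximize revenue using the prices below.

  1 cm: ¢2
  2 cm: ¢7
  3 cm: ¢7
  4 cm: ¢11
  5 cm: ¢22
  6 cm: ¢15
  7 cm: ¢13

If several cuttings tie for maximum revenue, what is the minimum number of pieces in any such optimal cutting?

2

Consider every possible first cut. r[k] is the best of p[i]+r[k−i] over all sellable i≤k.
r[1] = 2
r[2] = max(2+2, 7+0) = 7
r[3] = max(2+7, 7+2, 7+0) = 9
r[4] = max(2+9, 7+7, 7+2, 11+0) = 14
r[5] = max(2+14, 7+9, 7+7, 11+2, 22+0) = 22
r[6] = max(2+22, 7+14, 7+9, 11+7, 22+2, 15+0) = 24
r[7] = max(2+24, 7+22, 7+14, …, 15+2, 13+0) = 29
Maximum revenue is ¢29.
Now minimize piece count subject to staying optimal: for each k, pieces[k] = 1 + min over i with p[i]+r[k−i]=r[k] of pieces[k−i].
pieces[4] = 2
pieces[5] = 1
pieces[6] = 2
pieces[7] = 2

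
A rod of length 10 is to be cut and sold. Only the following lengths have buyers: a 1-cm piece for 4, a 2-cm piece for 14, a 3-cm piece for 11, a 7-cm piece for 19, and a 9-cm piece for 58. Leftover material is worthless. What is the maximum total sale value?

70

Build best[k] bottom-up: best[k] = max over allowed piece i of (p[i] + best[k−i]).
best[1] = 4
best[2] = 14
best[3] = 18  (first piece 1, then best[2]=14)
best[4] = 28  (first piece 2, then best[2]=14)
best[5] = 32  (first piece 1, then best[4]=28)
best[6] = 42  (first piece 2, then best[4]=28)
best[7] = 46  (first piece 1, then best[6]=42)
best[8] = 56  (first piece 2, then best[6]=42)
best[9] = 60  (first piece 1, then best[8]=56)
best[10] = 70  (first piece 2, then best[8]=56)
One optimal cutting: 2 + 2 + 2 + 2 + 2 → 70.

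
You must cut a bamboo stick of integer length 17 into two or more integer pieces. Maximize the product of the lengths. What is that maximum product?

Define prod[k] = max over 1≤i<k of i · max(k−i, prod[k−i]); the inner max lets the remainder stay uncut if that's better.
prod[2] = 1×max(1,0) = 1×1 = 1
prod[3] = max(1×2, 2×1) = 2
prod[4] = max(1×3, 2×2, 3×1) = 4
prod[5] = max(1×4, 2×3, 3×2, 4×1) = 6
prod[6] = max(1×6, 2×4, 3×3, 4×2, 5×1) = 9
prod[7] = max(1×9, 2×6, 3×4, 4×3, 5×2, 6×1) = 12
prod[8] = max(1×12, 2×9, 3×6, …, 6×2, 7×1) = 18
prod[9] = max(1×18, 2×12, 3×9, …, 7×2, 8×1) = 27
prod[10] = max(1×27, 2×18, 3×12, …, 8×2, 9×1) = 36
prod[11] = max(1×36, 2×27, 3×18, …, 9×2, 10×1) = 54
prod[12] = max(1×54, 2×36, 3×27, …, 10×2, 11×1) = 81
prod[13] = max(1×81, 2×54, 3×36, …, 11×2, 12×1) = 108
prod[14] = max(1×108, 2×81, 3×54, …, 12×2, 13×1) = 162
prod[15] = max(1×162, 2×108, 3×81, …, 13×2, 14×1) = 243
prod[16] = max(1×243, 2×162, 3×108, …, 14×2, 15×1) = 324
prod[17] = max(1×324, 2×243, 3×162, …, 15×2, 16×1) = 486
One optimal split: 3 + 3 + 3 + 3 + 3 + 2; product 3×3×3×3×3×2 = 486.

486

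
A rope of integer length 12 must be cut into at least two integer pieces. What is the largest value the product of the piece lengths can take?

Define g[k] = max over 1≤i<k of i · max(k−i, g[k−i]); the inner max lets the remainder stay uncut if that's better.
g[2] = 1×max(1,0) = 1×1 = 1
g[3] = max(1×2, 2×1) = 2
g[4] = max(1×3, 2×2, 3×1) = 4
g[5] = max(1×4, 2×3, 3×2, 4×1) = 6
g[6] = max(1×6, 2×4, 3×3, 4×2, 5×1) = 9
g[7] = max(1×9, 2×6, 3×4, 4×3, 5×2, 6×1) = 12
g[8] = max(1×12, 2×9, 3×6, …, 6×2, 7×1) = 18
g[9] = max(1×18, 2×12, 3×9, …, 7×2, 8×1) = 27
g[10] = max(1×27, 2×18, 3×12, …, 8×2, 9×1) = 36
g[11] = max(1×36, 2×27, 3×18, …, 9×2, 10×1) = 54
g[12] = max(1×54, 2×36, 3×27, …, 10×2, 11×1) = 81
One optimal split: 3 + 3 + 3 + 3; product 3×3×3×3 = 81.

81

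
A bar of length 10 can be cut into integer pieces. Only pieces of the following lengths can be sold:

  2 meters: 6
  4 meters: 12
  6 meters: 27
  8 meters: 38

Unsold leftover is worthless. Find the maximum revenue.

Let best[k] be the best obtainable value from length k. For each k, try every first piece i and keep the best of price[i] + best[k−i].
best[1] = 0
best[2] = 6
best[3] = 6
best[4] = 12  (first piece 2, then best[2]=6)
best[5] = 12
best[6] = 27
best[7] = 27
best[8] = 38
best[9] = 38
best[10] = 44  (first piece 2, then best[8]=38)
One optimal cutting: 8 + 2 → 44.

44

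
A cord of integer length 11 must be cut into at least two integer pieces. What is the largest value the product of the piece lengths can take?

Define prod[k] = max over 1≤i<k of i · max(k−i, prod[k−i]); the inner max lets the remainder stay uncut if that's better.
prod[2] = 1·max(1,0) = 1·1 = 1
prod[3] = 1·max(2,1) = 1·2 = 2
prod[4] = 2·max(2,1) = 2·2 = 4
prod[5] = 2·max(3,2) = 2·3 = 6
prod[6] = 3·max(3,2) = 3·3 = 9
prod[7] = 2·max(5,6) = 2·6 = 12
prod[8] = 2·max(6,9) = 2·9 = 18
prod[9] = 3·max(6,9) = 3·9 = 27
prod[10] = 2·max(8,18) = 2·18 = 36
prod[11] = 2·max(9,27) = 2·27 = 54
One optimal split: 3 + 3 + 3 + 2; product 3·3·3·2 = 54.

54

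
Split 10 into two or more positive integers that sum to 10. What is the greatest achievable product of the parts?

Fill m[k] for k=2..10: at each k try every first piece i and multiply by the better of (k−i) uncut or m[k−i].
Small cases: m[2]=1, m[3]=2.
m[4] = 2×max(2,1) = 2×2 = 4
m[5] = 2×max(3,2) = 2×3 = 6
m[6] = 3×max(3,2) = 3×3 = 9
m[7] = 2×max(5,6) = 2×6 = 12
m[8] = 2×max(6,9) = 2×9 = 18
m[9] = 3×max(6,9) = 3×9 = 27
m[10] = 2×max(8,18) = 2×18 = 36
One optimal split: 3 + 3 + 2 + 2; product 3×3×2×2 = 36.

36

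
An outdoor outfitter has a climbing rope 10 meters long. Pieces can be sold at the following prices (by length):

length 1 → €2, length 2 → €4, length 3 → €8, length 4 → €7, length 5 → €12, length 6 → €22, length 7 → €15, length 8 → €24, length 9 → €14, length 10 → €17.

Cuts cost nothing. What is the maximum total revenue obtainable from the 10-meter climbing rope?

Let best[k] be the best obtainable value from length k. For each k, try every first piece i and keep the best of price[i] + best[k−i].
best[1] = 2
best[2] = max(2+2, 4+0) = 4
best[3] = max(2+4, 4+2, 8+0) = 8
best[4] = max(2+8, 4+4, 8+2, 7+0) = 10
best[5] = max(2+10, 4+8, 8+4, 7+2, 12+0) = 12
best[6] = max(2+12, 4+10, 8+8, 7+4, 12+2, 22+0) = 22
best[7] = max(2+22, 4+12, 8+10, …, 22+2, 15+0) = 24
best[8] = max(2+24, 4+22, 8+12, …, 15+2, 24+0) = 26
best[9] = max(2+26, 4+24, 8+22, …, 24+2, 14+0) = 30
best[10] = max(2+30, 4+26, 8+24, …, 14+2, 17+0) = 32
One optimal cutting: 6 + 3 + 1 → €22 + €8 + €2 = €32.

32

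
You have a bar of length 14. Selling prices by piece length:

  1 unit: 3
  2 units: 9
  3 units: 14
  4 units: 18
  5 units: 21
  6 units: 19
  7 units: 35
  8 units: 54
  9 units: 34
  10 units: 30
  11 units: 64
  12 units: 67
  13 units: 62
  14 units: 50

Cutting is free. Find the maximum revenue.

82

Let r[k] be the best obtainable value from length k. For each k, try every first piece i and keep the best of price[i] + r[k−i].
r[1] = 3
r[2] = 9
r[3] = 14
r[4] = 18  (first piece 2, then r[2]=9)
r[5] = 23  (first piece 2, then r[3]=14)
r[6] = 28  (first piece 3, then r[3]=14)
r[7] = 35
r[8] = 54
r[9] = 57  (first piece 1, then r[8]=54)
r[10] = 63  (first piece 2, then r[8]=54)
r[11] = 68  (first piece 3, then r[8]=54)
r[12] = 72  (first piece 2, then r[10]=63)
r[13] = 77  (first piece 2, then r[11]=68)
r[14] = 82  (first piece 3, then r[11]=68)
One optimal cutting: 8 + 3 + 3 → 54 + 14 + 14 = 82.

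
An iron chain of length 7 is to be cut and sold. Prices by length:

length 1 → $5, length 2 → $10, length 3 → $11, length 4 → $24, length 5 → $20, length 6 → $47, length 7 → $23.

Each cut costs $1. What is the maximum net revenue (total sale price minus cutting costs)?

Consider every possible first cut. net[k] is the best of p[i]+net[k−i] over all sellable i≤k, charging 1 whenever i<k.
net[1] = 5
net[2] = 10
net[3] = 14  (first piece 1, then net[2]=10)
net[4] = 24
net[5] = 28  (first piece 1, then net[4]=24)
net[6] = 47
net[7] = 51  (first piece 1, then net[6]=47)
One optimal plan: pieces 6 + 1 (1 cut) → $52 − $1 = $51.

51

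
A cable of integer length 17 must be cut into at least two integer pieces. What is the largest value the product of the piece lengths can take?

Fill prod[k] for k=2..17: at each k try every first piece i and multiply by the better of (k−i) uncut or prod[k−i].
prod[2] = 1·max(1,0) = 1·1 = 1
prod[3] = 1·max(2,1) = 1·2 = 2
prod[4] = 2·max(2,1) = 2·2 = 4
prod[5] = 2·max(3,2) = 2·3 = 6
prod[6] = 3·max(3,2) = 3·3 = 9
prod[7] = 2·max(5,6) = 2·6 = 12
prod[8] = 2·max(6,9) = 2·9 = 18
prod[9] = 3·max(6,9) = 3·9 = 27
prod[10] = 2·max(8,18) = 2·18 = 36
prod[11] = 2·max(9,27) = 2·27 = 54
prod[12] = 3·max(9,27) = 3·27 = 81
prod[13] = 2·max(11,54) = 2·54 = 108
prod[14] = 2·max(12,81) = 2·81 = 162
prod[15] = 3·max(12,81) = 3·81 = 243
prod[16] = 2·max(14,162) = 2·162 = 324
prod[17] = 2·max(15,243) = 2·243 = 486
One optimal split: 3 + 3 + 3 + 3 + 3 + 2; product 3·3·3·3·3·2 = 486.

486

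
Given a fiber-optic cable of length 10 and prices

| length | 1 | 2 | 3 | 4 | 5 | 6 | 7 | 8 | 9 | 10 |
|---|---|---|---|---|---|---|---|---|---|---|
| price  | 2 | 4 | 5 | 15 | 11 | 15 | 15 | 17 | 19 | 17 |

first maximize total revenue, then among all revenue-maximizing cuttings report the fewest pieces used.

Consider every possible first cut. r[k] is the best of p[i]+r[k−i] over all sellable i≤k.
r[1] = 2
r[2] = 4  (first piece 1, then r[1]=2)
r[3] = 6  (first piece 1, then r[2]=4)
r[4] = 15
r[5] = 17  (first piece 1, then r[4]=15)
r[6] = 19  (first piece 1, then r[5]=17)
r[7] = 21  (first piece 1, then r[6]=19)
r[8] = 30  (first piece 4, then r[4]=15)
r[9] = 32  (first piece 1, then r[8]=30)
r[10] = 34  (first piece 1, then r[9]=32)
Maximum revenue is $34.
Now minimize piece count subject to staying optimal: for each k, pieces[k] = 1 + min over i with p[i]+r[k−i]=r[k] of pieces[k−i].
pieces[7] = 3
pieces[8] = 2
pieces[9] = 3
pieces[10] = 3

3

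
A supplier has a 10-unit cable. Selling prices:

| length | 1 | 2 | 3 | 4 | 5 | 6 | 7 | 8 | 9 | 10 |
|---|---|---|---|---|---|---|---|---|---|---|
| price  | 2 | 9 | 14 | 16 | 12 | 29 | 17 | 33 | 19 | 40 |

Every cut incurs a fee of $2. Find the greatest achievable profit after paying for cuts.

43

Let v[k] be the best obtainable value from length k. For each k, try every first piece i and keep the best of price[i] + v[k−i] minus the 2 cut fee when i<k.
v[1] = 2
v[2] = max(2+2-2, 9+0) = 9
v[3] = max(2+9-2, 9+2-2, 14+0) = 14
v[4] = max(2+14-2, 9+9-2, 14+2-2, 16+0) = 16
v[5] = max(2+16-2, 9+14-2, 14+9-2, 16+2-2, 12+0) = 21
v[6] = max(2+21-2, 9+16-2, 14+14-2, 16+9-2, 12+2-2, 29+0) = 29
v[7] = max(2+29-2, 9+21-2, 14+16-2, …, 29+2-2, 17+0) = 29
v[8] = max(2+29-2, 9+29-2, 14+21-2, …, 17+2-2, 33+0) = 36
v[9] = max(2+36-2, 9+29-2, 14+29-2, …, 33+2-2, 19+0) = 41
v[10] = max(2+41-2, 9+36-2, 14+29-2, …, 19+2-2, 40+0) = 43
One optimal plan: pieces 6 + 2 + 2 (2 cuts) → $47 − $4 = $43.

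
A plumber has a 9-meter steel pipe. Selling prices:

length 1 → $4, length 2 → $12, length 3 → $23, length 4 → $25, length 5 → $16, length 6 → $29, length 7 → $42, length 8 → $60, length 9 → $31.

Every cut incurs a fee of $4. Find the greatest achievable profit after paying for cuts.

Build net[k] bottom-up: net[k] = max over allowed piece i of (p[i] + net[k−i]) − 4 per cut.
net[1] = 4
net[2] = 12
net[3] = 23
net[4] = 25
net[5] = 31  (first piece 2, then net[3]=23)
net[6] = 42  (first piece 3, then net[3]=23)
net[7] = 44  (first piece 3, then net[4]=25)
net[8] = 60
net[9] = 61  (first piece 3, then net[6]=42)
One optimal plan: pieces 3 + 3 + 3 (2 cuts) → $69 − $8 = $61.

61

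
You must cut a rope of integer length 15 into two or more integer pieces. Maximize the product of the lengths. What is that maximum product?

243

Let g[k] be the best product for length k (with at least one cut). For each first piece i, the rest contributes max(k−i, g[k−i]).
g[2] = 1×max(1,0) = 1×1 = 1
g[3] = max(1×2, 2×1) = 2
g[4] = max(1×3, 2×2, 3×1) = 4
g[5] = max(1×4, 2×3, 3×2, 4×1) = 6
g[6] = max(1×6, 2×4, 3×3, 4×2, 5×1) = 9
g[7] = max(1×9, 2×6, 3×4, 4×3, 5×2, 6×1) = 12
g[8] = max(1×12, 2×9, 3×6, …, 6×2, 7×1) = 18
g[9] = max(1×18, 2×12, 3×9, …, 7×2, 8×1) = 27
g[10] = max(1×27, 2×18, 3×12, …, 8×2, 9×1) = 36
g[11] = max(1×36, 2×27, 3×18, …, 9×2, 10×1) = 54
g[12] = max(1×54, 2×36, 3×27, …, 10×2, 11×1) = 81
g[13] = max(1×81, 2×54, 3×36, …, 11×2, 12×1) = 108
g[14] = max(1×108, 2×81, 3×54, …, 12×2, 13×1) = 162
g[15] = max(1×162, 2×108, 3×81, …, 13×2, 14×1) = 243
One optimal split: 3 + 3 + 3 + 3 + 3; product 3×3×3×3×3 = 243.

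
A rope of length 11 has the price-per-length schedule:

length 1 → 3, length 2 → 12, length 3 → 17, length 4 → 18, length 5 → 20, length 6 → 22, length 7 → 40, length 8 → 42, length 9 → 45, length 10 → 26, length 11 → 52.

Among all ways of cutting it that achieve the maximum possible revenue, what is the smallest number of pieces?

5

Build r[k] bottom-up: r[k] = max over allowed piece i of (p[i] + r[k−i]).
r[1] = 3
r[2] = max(3+3, 12+0) = 12
r[3] = max(3+12, 12+3, 17+0) = 17
r[4] = max(3+17, 12+12, 17+3, 18+0) = 24
r[5] = max(3+24, 12+17, 17+12, 18+3, 20+0) = 29
r[6] = max(3+29, 12+24, 17+17, 18+12, 20+3, 22+0) = 36
r[7] = max(3+36, 12+29, 17+24, …, 22+3, 40+0) = 41
r[8] = max(3+41, 12+36, 17+29, …, 40+3, 42+0) = 48
r[9] = max(3+48, 12+41, 17+36, …, 42+3, 45+0) = 53
r[10] = max(3+53, 12+48, 17+41, …, 45+3, 26+0) = 60
r[11] = max(3+60, 12+53, 17+48, …, 26+3, 52+0) = 65
Maximum revenue is 65.
Now minimize piece count subject to staying optimal: for each k, pieces[k] = 1 + min over i with p[i]+r[k−i]=r[k] of pieces[k−i].
pieces[8] = 4
pieces[9] = 4
pieces[10] = 5
pieces[11] = 5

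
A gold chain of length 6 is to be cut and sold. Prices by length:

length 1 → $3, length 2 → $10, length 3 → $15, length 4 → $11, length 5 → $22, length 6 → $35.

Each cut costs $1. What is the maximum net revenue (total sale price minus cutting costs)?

35

Build r[k] bottom-up: r[k] = max over allowed piece i of (p[i] + r[k−i]) − 1 per cut.
r[1] = 3
r[2] = 10
r[3] = 15
r[4] = 19  (first piece 2, then r[2]=10)
r[5] = 24  (first piece 2, then r[3]=15)
r[6] = 35
Best is to make no cuts and sell whole for $35.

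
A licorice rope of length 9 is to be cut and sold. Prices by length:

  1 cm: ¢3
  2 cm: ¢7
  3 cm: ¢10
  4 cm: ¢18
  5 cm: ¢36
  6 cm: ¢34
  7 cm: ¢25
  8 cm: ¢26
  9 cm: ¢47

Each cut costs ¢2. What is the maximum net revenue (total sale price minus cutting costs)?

52

Consider every possible first cut. net[k] is the best of p[i]+net[k−i] over all sellable i≤k, charging 2 whenever i<k.
net[1] = 3
net[2] = 7
net[3] = 10
net[4] = 18
net[5] = 36
net[6] = 37  (first piece 1, then net[5]=36)
net[7] = 41  (first piece 2, then net[5]=36)
net[8] = 44  (first piece 3, then net[5]=36)
net[9] = 52  (first piece 4, then net[5]=36)
One optimal plan: pieces 5 + 4 (1 cut) → ¢54 − ¢2 = ¢52.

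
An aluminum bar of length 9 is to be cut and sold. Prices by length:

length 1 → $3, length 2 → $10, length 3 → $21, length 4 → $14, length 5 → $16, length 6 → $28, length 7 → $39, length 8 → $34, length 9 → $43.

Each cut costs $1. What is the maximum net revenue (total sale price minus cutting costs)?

Let r[k] be the best obtainable value from length k. For each k, try every first piece i and keep the best of price[i] + r[k−i] minus the 1 cut fee when i<k.
r[1] = 3
r[2] = max(3+3-1, 10+0) = 10
r[3] = max(3+10-1, 10+3-1, 21+0) = 21
r[4] = max(3+21-1, 10+10-1, 21+3-1, 14+0) = 23
r[5] = max(3+23-1, 10+21-1, 21+10-1, 14+3-1, 16+0) = 30
r[6] = max(3+30-1, 10+23-1, 21+21-1, 14+10-1, 16+3-1, 28+0) = 41
r[7] = max(3+41-1, 10+30-1, 21+23-1, …, 28+3-1, 39+0) = 43
r[8] = max(3+43-1, 10+41-1, 21+30-1, …, 39+3-1, 34+0) = 50
r[9] = max(3+50-1, 10+43-1, 21+41-1, …, 34+3-1, 43+0) = 61
One optimal plan: pieces 3 + 3 + 3 (2 cuts) → $63 − $2 = $61.

61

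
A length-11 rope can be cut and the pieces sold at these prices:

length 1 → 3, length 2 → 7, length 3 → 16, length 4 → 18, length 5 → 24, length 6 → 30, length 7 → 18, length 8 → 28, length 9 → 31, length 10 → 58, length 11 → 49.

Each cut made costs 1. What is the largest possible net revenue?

Consider every possible first cut. v[k] is the best of p[i]+v[k−i] over all sellable i≤k, charging 1 whenever i<k.
v[1] = 3
v[2] = 7
v[3] = 16
v[4] = 18  (first piece 1, then v[3]=16)
v[5] = 24
v[6] = 31  (first piece 3, then v[3]=16)
v[7] = 33  (first piece 1, then v[6]=31)
v[8] = 39  (first piece 3, then v[5]=24)
v[9] = 46  (first piece 3, then v[6]=31)
v[10] = 58
v[11] = 60  (first piece 1, then v[10]=58)
One optimal plan: pieces 10 + 1 (1 cut) → 61 − 1 = 60.

60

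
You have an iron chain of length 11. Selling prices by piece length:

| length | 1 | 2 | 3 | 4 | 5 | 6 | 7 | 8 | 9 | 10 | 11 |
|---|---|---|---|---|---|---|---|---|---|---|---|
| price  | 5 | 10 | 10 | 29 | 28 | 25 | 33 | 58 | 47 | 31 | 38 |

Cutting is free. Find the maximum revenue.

Consider every possible first cut. best[k] is the best of p[i]+best[k−i] over all sellable i≤k.
best[1] = 5
best[2] = 10  (first piece 1, then best[1]=5)
best[3] = 15  (first piece 1, then best[2]=10)
best[4] = 29
best[5] = 34  (first piece 1, then best[4]=29)
best[6] = 39  (first piece 1, then best[5]=34)
best[7] = 44  (first piece 1, then best[6]=39)
best[8] = 58  (first piece 4, then best[4]=29)
best[9] = 63  (first piece 1, then best[8]=58)
best[10] = 68  (first piece 1, then best[9]=63)
best[11] = 73  (first piece 1, then best[10]=68)
One optimal cutting: 4 + 4 + 1 + 1 + 1 → $29 + $29 + $5 + $5 + $5 = $73.

73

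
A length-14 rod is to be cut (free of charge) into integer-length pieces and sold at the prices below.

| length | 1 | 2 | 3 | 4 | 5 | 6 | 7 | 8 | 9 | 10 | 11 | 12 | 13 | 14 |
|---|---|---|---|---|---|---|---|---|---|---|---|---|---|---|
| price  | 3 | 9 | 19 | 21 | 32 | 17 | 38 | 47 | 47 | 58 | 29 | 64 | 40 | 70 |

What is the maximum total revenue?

Build R[k] bottom-up: R[k] = max over allowed piece i of (p[i] + R[k−i]).
R[1] = 3
R[2] = max(3+3, 9+0) = 9
R[3] = max(3+9, 9+3, 19+0) = 19
R[4] = max(3+19, 9+9, 19+3, 21+0) = 22
R[5] = max(3+22, 9+19, 19+9, 21+3, 32+0) = 32
R[6] = max(3+32, 9+22, 19+19, 21+9, 32+3, 17+0) = 38
R[7] = max(3+38, 9+32, 19+22, …, 17+3, 38+0) = 41
R[8] = max(3+41, 9+38, 19+32, …, 38+3, 47+0) = 51
R[9] = max(3+51, 9+41, 19+38, …, 47+3, 47+0) = 57
R[10] = max(3+57, 9+51, 19+41, …, 47+3, 58+0) = 64
R[11] = max(3+64, 9+57, 19+51, …, 58+3, 29+0) = 70
R[12] = max(3+70, 9+64, 19+57, …, 29+3, 64+0) = 76
R[13] = max(3+76, 9+70, 19+64, …, 64+3, 40+0) = 83
R[14] = max(3+83, 9+76, 19+70, …, 40+3, 70+0) = 89
One optimal cutting: 5 + 3 + 3 + 3 → $32 + $19 + $19 + $19 = $89.

89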